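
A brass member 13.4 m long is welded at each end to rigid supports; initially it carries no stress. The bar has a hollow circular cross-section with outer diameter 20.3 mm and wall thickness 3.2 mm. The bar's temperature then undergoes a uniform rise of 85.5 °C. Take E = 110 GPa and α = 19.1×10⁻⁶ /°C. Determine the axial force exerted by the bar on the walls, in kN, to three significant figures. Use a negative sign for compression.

Free thermal expansion αLΔT = 19.1e-6 · 13400 · 85.5 = 21.88 mm.
The walls impose strain ε = −(21.88)/13400 = -1.6331e-03; σ = Eε = 110000 · -1.6331e-03 = -179.6 MPa.
Wall reaction R = σ·A = -179.6·171.9 = -30880 N = -30.88 kN.

-30.9 kN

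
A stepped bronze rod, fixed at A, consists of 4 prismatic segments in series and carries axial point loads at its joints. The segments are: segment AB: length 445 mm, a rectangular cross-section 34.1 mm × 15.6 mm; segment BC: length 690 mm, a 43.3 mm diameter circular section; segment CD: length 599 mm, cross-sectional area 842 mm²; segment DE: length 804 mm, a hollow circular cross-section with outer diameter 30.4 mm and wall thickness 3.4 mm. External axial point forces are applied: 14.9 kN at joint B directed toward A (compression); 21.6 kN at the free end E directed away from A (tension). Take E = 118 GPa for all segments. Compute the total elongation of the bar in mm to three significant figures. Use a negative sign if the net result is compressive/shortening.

Internal axial forces (sectioning from the free end, tension +): N_DE = 21.6 kN, N_CD = 21.6 kN, N_BC = 21.6 kN, N_AB = 6.7 kN.
A_AB = 532 mm².
A_BC = 1473 mm².
A_DE = 288.4 mm².
δ_AB = 6700·445/(532·118000) = 0.0475 mm
δ_BC = 21600·690/(1473·118000) = 0.08577 mm
δ_CD = 21600·599/(842·118000) = 0.1302 mm
δ_DE = 21600·804/(288.4·118000) = 0.5103 mm
δ = Σδ_i = 0.7738 mm.

0.774 mm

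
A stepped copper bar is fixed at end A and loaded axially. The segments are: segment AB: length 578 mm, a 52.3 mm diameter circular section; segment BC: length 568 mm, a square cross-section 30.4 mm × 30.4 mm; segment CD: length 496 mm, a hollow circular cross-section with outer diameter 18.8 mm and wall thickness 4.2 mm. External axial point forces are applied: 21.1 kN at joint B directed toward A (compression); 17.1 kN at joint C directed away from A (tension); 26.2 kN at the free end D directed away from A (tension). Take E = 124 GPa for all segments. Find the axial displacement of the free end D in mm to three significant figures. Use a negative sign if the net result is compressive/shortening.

Internal axial forces (sectioning from the free end, tension +): N_CD = 26.2 kN, N_BC = 43.3 kN, N_AB = 22.2 kN.
A_AB = 2148 mm².
A_BC = 924.2 mm².
A_CD = 192.6 mm².
δ_AB = 22200·578/(2148·124000) = 0.04817 mm
δ_BC = 43300·568/(924.2·124000) = 0.2146 mm
δ_CD = 26200·496/(192.6·124000) = 0.544 mm
δ = Σδ_i = 0.8068 mm.

0.807 mm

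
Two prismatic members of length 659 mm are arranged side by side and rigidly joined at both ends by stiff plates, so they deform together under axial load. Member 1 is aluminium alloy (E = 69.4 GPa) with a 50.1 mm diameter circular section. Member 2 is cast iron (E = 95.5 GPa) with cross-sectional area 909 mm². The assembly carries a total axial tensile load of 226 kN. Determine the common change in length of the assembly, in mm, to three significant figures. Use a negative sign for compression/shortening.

A_1 = 1971 mm².
Equal strain + equilibrium ⇒ each member carries load in proportion to AE: A₁E₁ = 136800000 N, A₂E₂ = 86810000 N, ΣAE = 223600000 N.
δ = PL/ΣAE = 226000·659/223600000 = 0.666 mm.

0.666 mm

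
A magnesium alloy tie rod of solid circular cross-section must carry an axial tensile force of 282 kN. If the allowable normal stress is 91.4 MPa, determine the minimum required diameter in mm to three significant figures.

62.7 mm

Required area A ≥ P/σ_allow = 282000/91.4 = 3085 mm².
For a solid circular section, d ≥ √(4A/π) = 62.68 mm.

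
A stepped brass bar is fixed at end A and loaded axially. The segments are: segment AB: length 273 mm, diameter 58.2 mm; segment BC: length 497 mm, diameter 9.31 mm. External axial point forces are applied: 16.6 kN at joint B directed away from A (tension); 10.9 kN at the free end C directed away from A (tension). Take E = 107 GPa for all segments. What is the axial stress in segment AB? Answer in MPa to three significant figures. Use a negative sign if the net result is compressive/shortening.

10.3 MPa

Internal axial forces (sectioning from the free end, tension +): N_BC = 10.9 kN, N_AB = 27.5 kN.
A_AB = 2660 mm².
σ_AB = N_AB/A_AB = 27500/2660 = 10.34 MPa.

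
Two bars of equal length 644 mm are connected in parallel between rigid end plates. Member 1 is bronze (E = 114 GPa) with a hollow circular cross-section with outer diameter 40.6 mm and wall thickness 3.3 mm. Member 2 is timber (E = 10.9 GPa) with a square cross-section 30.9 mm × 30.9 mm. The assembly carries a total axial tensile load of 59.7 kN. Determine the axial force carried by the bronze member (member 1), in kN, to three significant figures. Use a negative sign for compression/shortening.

48.3 kN

A_1 = 386.7 mm².
A_2 = 954.8 mm².
Equal strain + equilibrium ⇒ each member carries load in proportion to AE: A₁E₁ = 44080000 N, A₂E₂ = 10410000 N, ΣAE = 54490000 N.
F₁ = P·A₁E₁/ΣAE = 59700·44080000/54490000 = 48300 N.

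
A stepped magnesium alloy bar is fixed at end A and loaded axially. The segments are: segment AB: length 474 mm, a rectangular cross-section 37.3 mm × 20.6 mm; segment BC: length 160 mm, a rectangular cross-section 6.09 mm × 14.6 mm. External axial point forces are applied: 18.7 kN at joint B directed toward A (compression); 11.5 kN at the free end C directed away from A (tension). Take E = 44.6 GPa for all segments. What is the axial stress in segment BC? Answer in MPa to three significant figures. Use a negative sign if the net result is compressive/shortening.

Internal axial forces (sectioning from the free end, tension +): N_BC = 11.5 kN, N_AB = -7.2 kN.
A_BC = 88.91 mm².
σ_BC = N_BC/A_BC = 11500/88.91 = 129.3 MPa.

129 MPa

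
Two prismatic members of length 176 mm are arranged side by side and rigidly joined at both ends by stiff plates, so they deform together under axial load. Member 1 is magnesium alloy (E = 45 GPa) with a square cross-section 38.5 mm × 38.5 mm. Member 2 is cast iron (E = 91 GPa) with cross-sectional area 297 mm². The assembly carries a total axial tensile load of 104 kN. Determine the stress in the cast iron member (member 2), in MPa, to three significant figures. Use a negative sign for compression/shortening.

101 MPa

A_1 = 1482 mm².
Equal strain + equilibrium ⇒ each member carries load in proportion to AE: A₁E₁ = 66700000 N, A₂E₂ = 27030000 N, ΣAE = 93730000 N.
σ₂ = P·E₂/ΣAE = 104000·91000/93730000 = 101 MPa.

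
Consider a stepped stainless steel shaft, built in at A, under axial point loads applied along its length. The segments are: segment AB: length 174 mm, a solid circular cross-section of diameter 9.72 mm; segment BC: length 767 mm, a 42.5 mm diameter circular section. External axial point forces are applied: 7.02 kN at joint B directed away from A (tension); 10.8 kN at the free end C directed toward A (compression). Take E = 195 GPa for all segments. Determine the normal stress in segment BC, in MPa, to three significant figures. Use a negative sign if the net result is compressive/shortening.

-7.61 MPa

Internal axial forces (sectioning from the free end, tension +): N_BC = -10.8 kN, N_AB = -3.78 kN.
A_BC = 1419 mm².
σ_BC = N_BC/A_BC = -10800/1419 = -7.613 MPa.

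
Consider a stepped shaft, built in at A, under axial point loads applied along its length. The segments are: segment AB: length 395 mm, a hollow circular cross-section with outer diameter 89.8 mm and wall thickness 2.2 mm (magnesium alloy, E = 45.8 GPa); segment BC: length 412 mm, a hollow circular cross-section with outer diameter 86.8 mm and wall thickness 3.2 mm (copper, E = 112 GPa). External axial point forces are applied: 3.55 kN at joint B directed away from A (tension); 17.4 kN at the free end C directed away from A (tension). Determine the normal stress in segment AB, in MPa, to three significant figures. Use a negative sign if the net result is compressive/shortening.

34.6 MPa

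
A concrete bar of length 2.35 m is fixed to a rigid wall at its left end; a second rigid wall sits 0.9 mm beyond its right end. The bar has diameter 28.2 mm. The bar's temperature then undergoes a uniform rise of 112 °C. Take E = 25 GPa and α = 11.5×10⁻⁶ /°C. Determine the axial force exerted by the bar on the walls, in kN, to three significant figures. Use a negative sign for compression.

-14.1 kN

Free thermal expansion αLΔT = 11.5e-6 · 2350 · 112 = 3.027 mm.
The walls engage after the gap closes; constrained expansion = 3.027 − 0.9 = 2.127 mm.
The walls impose strain ε = −(2.127)/2350 = -9.0502e-04; σ = Eε = 25000 · -9.0502e-04 = -22.63 MPa.
Wall reaction R = σ·A = -22.63·624.6 = -14130 N = -14.13 kN.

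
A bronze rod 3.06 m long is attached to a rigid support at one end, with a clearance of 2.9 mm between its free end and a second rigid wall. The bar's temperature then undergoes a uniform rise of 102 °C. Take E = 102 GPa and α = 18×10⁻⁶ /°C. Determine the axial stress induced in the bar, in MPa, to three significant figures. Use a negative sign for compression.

Free thermal expansion αLΔT = 18e-6 · 3060 · 102 = 5.618 mm.
The walls engage after the gap closes; constrained expansion = 5.618 − 2.9 = 2.718 mm.
The walls impose strain ε = −(2.718)/3060 = -8.8829e-04; σ = Eε = 102000 · -8.8829e-04 = -90.61 MPa.

-90.6 MPa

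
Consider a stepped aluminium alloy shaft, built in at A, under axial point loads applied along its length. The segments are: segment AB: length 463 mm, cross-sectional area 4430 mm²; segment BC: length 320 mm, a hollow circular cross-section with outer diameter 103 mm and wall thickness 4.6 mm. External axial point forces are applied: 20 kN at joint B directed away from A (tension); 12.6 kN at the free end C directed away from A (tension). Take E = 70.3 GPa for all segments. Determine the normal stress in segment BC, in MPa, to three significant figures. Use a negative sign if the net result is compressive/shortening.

8.86 MPa

Internal axial forces (sectioning from the free end, tension +): N_BC = 12.6 kN, N_AB = 32.6 kN.
A_BC = 1422 mm².
σ_BC = N_BC/A_BC = 12600/1422 = 8.861 MPa.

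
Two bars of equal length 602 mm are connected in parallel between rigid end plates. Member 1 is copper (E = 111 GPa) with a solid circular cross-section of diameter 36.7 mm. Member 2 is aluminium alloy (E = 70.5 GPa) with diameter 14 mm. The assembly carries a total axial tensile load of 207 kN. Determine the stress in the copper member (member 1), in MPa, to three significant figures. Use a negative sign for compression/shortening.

179 MPa

A_1 = 1058 mm².
A_2 = 153.9 mm².
Equal strain + equilibrium ⇒ each member carries load in proportion to AE: A₁E₁ = 117400000 N, A₂E₂ = 10850000 N, ΣAE = 128300000 N.
σ₁ = P·E₁/ΣAE = 207000·111000/128300000 = 179.1 MPa.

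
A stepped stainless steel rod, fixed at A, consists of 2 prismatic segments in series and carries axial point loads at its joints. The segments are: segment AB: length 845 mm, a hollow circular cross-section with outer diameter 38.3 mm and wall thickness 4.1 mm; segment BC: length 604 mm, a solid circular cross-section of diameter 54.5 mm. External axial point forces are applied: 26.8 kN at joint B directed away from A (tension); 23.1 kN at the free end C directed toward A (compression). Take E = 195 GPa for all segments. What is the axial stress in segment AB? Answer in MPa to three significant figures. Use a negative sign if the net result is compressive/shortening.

8.40 MPa

Internal axial forces (sectioning from the free end, tension +): N_BC = -23.1 kN, N_AB = 3.7 kN.
A_AB = 440.5 mm².
σ_AB = N_AB/A_AB = 3700/440.5 = 8.399 MPa.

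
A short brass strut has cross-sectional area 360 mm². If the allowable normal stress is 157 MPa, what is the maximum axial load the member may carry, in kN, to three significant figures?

P_max = σ_allow · A = 157 · 360 = 56520 N = 56.52 kN.

56.5 kN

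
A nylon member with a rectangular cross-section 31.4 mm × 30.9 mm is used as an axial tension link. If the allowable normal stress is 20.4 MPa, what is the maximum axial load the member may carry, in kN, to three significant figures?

19.8 kN

A = 970.3 mm².
P_max = σ_allow · A = 20.4 · 970.3 = 19790 N = 19.79 kN.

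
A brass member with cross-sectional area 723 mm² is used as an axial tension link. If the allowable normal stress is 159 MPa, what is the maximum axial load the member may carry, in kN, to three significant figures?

P_max = σ_allow · A = 159 · 723 = 115000 N = 115 kN.

115 kN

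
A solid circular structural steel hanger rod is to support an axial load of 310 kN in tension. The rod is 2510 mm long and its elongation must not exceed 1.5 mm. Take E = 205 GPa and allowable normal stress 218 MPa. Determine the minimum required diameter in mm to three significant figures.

56.8 mm

Required area A ≥ P/σ_allow = 310000/218 = 1422 mm².
For a solid circular section, d ≥ √(4A/π) = 42.55 mm.
Elongation limit: A ≥ PL/(Eδ_allow) = 310000·2510/(205000·1.5) = 2530 mm² ⇒ d ≥ 56.76 mm.
The elongation limit governs.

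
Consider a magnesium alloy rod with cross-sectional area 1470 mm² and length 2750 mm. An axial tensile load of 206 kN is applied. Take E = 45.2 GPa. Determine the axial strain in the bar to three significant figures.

0.00310

σ = N/A = 140.1 MPa; ε = σ/E = 140.1/45200 = 3.100e-03.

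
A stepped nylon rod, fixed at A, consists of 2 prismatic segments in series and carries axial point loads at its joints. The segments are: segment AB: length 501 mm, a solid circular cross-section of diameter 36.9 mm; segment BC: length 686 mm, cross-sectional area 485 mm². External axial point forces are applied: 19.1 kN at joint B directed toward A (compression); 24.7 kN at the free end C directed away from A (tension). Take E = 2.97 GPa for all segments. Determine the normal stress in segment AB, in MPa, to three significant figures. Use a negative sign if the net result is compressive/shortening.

Internal axial forces (sectioning from the free end, tension +): N_BC = 24.7 kN, N_AB = 5.6 kN.
A_AB = 1069 mm².
σ_AB = N_AB/A_AB = 5600/1069 = 5.237 MPa.

5.24 MPa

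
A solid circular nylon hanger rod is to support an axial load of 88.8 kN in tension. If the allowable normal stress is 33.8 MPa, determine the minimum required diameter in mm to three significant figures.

57.8 mm

Required area A ≥ P/σ_allow = 88800/33.8 = 2627 mm².
For a solid circular section, d ≥ √(4A/π) = 57.84 mm.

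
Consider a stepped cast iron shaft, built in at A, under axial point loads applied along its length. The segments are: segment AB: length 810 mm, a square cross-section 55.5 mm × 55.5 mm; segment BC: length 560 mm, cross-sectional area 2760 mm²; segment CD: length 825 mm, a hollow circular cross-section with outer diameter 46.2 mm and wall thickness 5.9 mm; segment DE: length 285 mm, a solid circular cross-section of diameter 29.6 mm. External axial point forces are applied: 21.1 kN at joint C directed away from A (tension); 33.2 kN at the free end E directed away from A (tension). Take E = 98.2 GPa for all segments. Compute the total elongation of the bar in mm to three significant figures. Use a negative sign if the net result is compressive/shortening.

Internal axial forces (sectioning from the free end, tension +): N_DE = 33.2 kN, N_CD = 33.2 kN, N_BC = 54.3 kN, N_AB = 54.3 kN.
A_AB = 3080 mm².
A_CD = 747 mm².
A_DE = 688.1 mm².
δ_AB = 54300·810/(3080·98200) = 0.1454 mm
δ_BC = 54300·560/(2760·98200) = 0.1122 mm
δ_CD = 33200·825/(747·98200) = 0.3734 mm
δ_DE = 33200·285/(688.1·98200) = 0.14 mm
δ = Σδ_i = 0.771 mm.

0.771 mm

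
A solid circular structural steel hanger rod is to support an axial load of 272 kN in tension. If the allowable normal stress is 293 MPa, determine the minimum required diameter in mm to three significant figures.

Required area A ≥ P/σ_allow = 272000/293 = 928.3 mm².
For a solid circular section, d ≥ √(4A/π) = 34.38 mm.

34.4 mm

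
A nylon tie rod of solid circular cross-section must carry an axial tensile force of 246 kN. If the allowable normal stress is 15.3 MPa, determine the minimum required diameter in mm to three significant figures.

143 mm

Required area A ≥ P/σ_allow = 246000/15.3 = 16080 mm².
For a solid circular section, d ≥ √(4A/π) = 143.1 mm.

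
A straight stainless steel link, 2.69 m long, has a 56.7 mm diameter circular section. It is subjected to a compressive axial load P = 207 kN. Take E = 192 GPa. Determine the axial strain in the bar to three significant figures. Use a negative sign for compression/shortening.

A = 2525 mm².
σ = N/A = -81.98 MPa; ε = σ/E = -81.98/192000 = -4.270e-04.

-4.27e-04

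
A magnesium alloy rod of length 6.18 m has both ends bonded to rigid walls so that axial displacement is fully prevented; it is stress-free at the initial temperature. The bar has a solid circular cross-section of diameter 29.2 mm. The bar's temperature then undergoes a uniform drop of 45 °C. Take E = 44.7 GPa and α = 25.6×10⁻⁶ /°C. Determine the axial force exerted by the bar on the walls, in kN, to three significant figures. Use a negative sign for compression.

Free thermal expansion αLΔT = 25.6e-6 · 6180 · -45 = -7.119 mm.
The walls impose strain ε = −(-7.119)/6180 = 1.1520e-03; σ = Eε = 44700 · 1.1520e-03 = 51.49 MPa.
Wall reaction R = σ·A = 51.49·669.7 = 34480 N = 34.48 kN.

34.5 kN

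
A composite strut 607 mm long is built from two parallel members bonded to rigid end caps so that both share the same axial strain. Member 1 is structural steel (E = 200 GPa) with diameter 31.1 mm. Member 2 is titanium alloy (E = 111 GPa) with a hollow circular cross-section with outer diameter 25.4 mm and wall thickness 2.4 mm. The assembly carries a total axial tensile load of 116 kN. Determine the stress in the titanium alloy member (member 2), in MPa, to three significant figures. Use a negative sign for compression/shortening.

A_1 = 759.6 mm².
A_2 = 173.4 mm².
Equal strain + equilibrium ⇒ each member carries load in proportion to AE: A₁E₁ = 151900000 N, A₂E₂ = 19250000 N, ΣAE = 171200000 N.
σ₂ = P·E₂/ΣAE = 116000·111000/171200000 = 75.22 MPa.

75.2 MPa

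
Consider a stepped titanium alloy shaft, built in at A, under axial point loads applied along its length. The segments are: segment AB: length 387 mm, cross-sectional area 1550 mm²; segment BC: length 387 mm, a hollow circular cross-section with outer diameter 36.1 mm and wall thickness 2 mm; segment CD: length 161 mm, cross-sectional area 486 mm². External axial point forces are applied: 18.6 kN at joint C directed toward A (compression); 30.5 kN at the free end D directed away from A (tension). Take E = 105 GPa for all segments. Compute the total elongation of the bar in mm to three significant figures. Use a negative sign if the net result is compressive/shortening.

0.329 mm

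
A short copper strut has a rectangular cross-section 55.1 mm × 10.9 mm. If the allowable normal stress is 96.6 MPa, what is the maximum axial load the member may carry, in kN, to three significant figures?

A = 600.6 mm².
P_max = σ_allow · A = 96.6 · 600.6 = 58020 N = 58.02 kN.

58.0 kN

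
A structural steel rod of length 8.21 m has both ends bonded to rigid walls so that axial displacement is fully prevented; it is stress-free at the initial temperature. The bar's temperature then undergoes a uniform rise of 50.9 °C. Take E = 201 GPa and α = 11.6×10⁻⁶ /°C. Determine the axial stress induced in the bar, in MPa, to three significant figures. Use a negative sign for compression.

-119 MPa

Free thermal expansion αLΔT = 11.6e-6 · 8210 · 50.9 = 4.848 mm.
The walls impose strain ε = −(4.848)/8210 = -5.9044e-04; σ = Eε = 201000 · -5.9044e-04 = -118.7 MPa.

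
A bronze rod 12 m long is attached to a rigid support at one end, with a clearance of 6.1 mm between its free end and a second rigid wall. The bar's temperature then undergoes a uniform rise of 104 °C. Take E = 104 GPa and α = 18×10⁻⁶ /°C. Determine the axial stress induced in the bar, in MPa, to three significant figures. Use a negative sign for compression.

-142 MPa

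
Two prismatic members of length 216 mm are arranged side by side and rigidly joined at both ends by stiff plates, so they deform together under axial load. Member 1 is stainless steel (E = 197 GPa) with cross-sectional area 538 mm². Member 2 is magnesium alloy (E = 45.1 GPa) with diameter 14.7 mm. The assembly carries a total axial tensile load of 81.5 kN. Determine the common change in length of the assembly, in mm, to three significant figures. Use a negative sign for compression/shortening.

0.155 mm

A_2 = 169.7 mm².
Equal strain + equilibrium ⇒ each member carries load in proportion to AE: A₁E₁ = 106000000 N, A₂E₂ = 7654000 N, ΣAE = 113600000 N.
δ = PL/ΣAE = 81500·216/113600000 = 0.1549 mm.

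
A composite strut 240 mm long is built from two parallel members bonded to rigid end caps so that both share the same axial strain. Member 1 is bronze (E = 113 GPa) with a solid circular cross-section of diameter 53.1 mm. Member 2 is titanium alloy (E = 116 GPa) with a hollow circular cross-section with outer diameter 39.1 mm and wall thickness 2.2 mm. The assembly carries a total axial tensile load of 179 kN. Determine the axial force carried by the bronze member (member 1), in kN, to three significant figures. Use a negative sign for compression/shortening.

A_1 = 2215 mm².
A_2 = 255 mm².
Equal strain + equilibrium ⇒ each member carries load in proportion to AE: A₁E₁ = 250200000 N, A₂E₂ = 29580000 N, ΣAE = 279800000 N.
F₁ = P·A₁E₁/ΣAE = 179000·250200000/279800000 = 160100 N.

160 kN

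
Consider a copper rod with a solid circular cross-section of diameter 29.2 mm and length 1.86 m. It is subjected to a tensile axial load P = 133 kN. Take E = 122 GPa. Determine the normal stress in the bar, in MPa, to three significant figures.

A = 669.7 mm².
σ = N/A = 133000/669.7 = 198.6 MPa.

199 MPa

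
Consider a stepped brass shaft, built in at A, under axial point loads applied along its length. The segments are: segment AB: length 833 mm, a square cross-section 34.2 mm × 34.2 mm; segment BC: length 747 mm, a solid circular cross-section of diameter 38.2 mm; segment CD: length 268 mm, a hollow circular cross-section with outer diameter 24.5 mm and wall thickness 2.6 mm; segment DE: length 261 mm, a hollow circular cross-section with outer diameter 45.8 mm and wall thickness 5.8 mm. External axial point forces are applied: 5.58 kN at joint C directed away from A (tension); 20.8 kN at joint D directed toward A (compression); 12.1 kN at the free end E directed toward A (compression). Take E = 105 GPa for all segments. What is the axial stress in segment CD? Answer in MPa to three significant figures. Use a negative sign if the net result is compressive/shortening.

-184 MPa

Internal axial forces (sectioning from the free end, tension +): N_DE = -12.1 kN, N_CD = -32.9 kN, N_BC = -27.32 kN, N_AB = -27.32 kN.
A_CD = 178.9 mm².
σ_CD = N_CD/A_CD = -32900/178.9 = -183.9 MPa.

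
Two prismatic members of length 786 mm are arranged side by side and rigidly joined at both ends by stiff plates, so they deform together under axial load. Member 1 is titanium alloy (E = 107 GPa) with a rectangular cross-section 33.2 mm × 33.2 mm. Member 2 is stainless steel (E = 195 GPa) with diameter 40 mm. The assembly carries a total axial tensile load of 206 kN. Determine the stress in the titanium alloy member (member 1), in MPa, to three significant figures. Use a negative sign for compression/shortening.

60.7 MPa

A_1 = 1102 mm².
A_2 = 1257 mm².
Equal strain + equilibrium ⇒ each member carries load in proportion to AE: A₁E₁ = 117900000 N, A₂E₂ = 245000000 N, ΣAE = 363000000 N.
σ₁ = P·E₁/ΣAE = 206000·107000/363000000 = 60.72 MPa.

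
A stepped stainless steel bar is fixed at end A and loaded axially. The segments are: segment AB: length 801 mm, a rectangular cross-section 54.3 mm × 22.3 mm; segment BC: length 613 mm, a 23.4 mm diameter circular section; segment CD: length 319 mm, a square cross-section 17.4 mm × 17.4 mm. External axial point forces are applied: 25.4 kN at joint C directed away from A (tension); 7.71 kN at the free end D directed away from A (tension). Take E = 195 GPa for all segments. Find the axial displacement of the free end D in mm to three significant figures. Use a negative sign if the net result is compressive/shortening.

0.396 mm

Internal axial forces (sectioning from the free end, tension +): N_CD = 7.71 kN, N_BC = 33.11 kN, N_AB = 33.11 kN.
A_AB = 1211 mm².
A_BC = 430.1 mm².
A_CD = 302.8 mm².
δ_AB = 33110·801/(1211·195000) = 0.1123 mm
δ_BC = 33110·613/(430.1·195000) = 0.242 mm
δ_CD = 7710·319/(302.8·195000) = 0.04166 mm
δ = Σδ_i = 0.396 mm.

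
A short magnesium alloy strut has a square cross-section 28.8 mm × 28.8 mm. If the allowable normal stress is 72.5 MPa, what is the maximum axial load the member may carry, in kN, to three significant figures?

60.1 kN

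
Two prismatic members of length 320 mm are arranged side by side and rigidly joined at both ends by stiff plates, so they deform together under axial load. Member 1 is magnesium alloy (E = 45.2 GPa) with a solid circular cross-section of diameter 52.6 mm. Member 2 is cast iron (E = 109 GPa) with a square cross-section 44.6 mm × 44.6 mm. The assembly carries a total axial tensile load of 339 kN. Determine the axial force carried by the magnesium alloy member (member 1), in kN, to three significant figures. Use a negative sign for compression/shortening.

A_1 = 2173 mm².
A_2 = 1989 mm².
Equal strain + equilibrium ⇒ each member carries load in proportion to AE: A₁E₁ = 98220000 N, A₂E₂ = 216800000 N, ΣAE = 315000000 N.
F₁ = P·A₁E₁/ΣAE = 339000·98220000/315000000 = 105700 N.

106 kN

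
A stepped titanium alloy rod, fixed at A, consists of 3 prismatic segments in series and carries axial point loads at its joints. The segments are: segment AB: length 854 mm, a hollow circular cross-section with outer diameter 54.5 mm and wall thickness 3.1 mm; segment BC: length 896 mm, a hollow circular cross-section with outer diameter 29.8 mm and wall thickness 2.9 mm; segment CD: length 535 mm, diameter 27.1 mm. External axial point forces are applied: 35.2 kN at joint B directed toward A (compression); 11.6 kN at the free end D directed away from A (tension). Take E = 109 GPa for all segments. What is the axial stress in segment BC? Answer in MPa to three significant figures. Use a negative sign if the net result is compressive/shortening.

47.3 MPa

Internal axial forces (sectioning from the free end, tension +): N_CD = 11.6 kN, N_BC = 11.6 kN, N_AB = -23.6 kN.
A_BC = 245.1 mm².
σ_BC = N_BC/A_BC = 11600/245.1 = 47.33 MPa.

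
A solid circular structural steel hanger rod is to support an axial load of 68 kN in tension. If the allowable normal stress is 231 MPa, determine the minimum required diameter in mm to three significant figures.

Required area A ≥ P/σ_allow = 68000/231 = 294.4 mm².
For a solid circular section, d ≥ √(4A/π) = 19.36 mm.

19.4 mm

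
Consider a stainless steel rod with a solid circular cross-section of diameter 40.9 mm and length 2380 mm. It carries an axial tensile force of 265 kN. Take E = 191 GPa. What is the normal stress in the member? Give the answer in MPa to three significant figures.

202 MPa

A = 1314 mm².
σ = N/A = 265000/1314 = 201.7 MPa.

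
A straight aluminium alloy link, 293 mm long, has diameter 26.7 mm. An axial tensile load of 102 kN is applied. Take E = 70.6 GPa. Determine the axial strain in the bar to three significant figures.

A = 559.9 mm².
σ = N/A = 182.2 MPa; ε = σ/E = 182.2/70600 = 2.580e-03.

0.00258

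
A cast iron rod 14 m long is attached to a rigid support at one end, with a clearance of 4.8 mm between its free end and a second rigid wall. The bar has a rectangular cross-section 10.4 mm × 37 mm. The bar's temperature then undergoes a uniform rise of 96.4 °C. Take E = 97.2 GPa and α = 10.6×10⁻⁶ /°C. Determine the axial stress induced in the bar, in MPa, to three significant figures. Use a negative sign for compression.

Free thermal expansion αLΔT = 10.6e-6 · 14000 · 96.4 = 14.31 mm.
The walls engage after the gap closes; constrained expansion = 14.31 − 4.8 = 9.506 mm.
The walls impose strain ε = −(9.506)/14000 = -6.7898e-04; σ = Eε = 97200 · -6.7898e-04 = -66 MPa.

-66.0 MPa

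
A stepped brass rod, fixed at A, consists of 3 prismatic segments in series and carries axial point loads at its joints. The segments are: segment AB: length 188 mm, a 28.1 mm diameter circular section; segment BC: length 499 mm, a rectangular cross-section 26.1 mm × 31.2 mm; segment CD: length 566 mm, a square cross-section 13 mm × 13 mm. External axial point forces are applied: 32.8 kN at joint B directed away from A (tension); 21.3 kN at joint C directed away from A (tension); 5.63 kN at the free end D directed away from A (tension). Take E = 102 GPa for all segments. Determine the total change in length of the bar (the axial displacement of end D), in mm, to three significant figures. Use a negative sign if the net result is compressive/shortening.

Internal axial forces (sectioning from the free end, tension +): N_CD = 5.63 kN, N_BC = 26.93 kN, N_AB = 59.73 kN.
A_AB = 620.2 mm².
A_BC = 814.3 mm².
A_CD = 169 mm².
δ_AB = 59730·188/(620.2·102000) = 0.1775 mm
δ_BC = 26930·499/(814.3·102000) = 0.1618 mm
δ_CD = 5630·566/(169·102000) = 0.1849 mm
δ = Σδ_i = 0.5242 mm.

0.524 mm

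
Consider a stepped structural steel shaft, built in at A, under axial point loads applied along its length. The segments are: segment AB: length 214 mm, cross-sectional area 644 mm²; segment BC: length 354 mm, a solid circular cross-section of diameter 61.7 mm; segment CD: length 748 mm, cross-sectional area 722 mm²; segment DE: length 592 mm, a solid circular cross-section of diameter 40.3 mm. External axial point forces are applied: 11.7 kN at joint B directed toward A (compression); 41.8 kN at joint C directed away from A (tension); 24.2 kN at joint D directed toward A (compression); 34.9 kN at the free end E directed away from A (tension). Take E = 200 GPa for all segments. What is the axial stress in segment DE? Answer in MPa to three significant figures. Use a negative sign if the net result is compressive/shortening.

27.4 MPa

Internal axial forces (sectioning from the free end, tension +): N_DE = 34.9 kN, N_CD = 10.7 kN, N_BC = 52.5 kN, N_AB = 40.8 kN.
A_DE = 1276 mm².
σ_DE = N_DE/A_DE = 34900/1276 = 27.36 MPa.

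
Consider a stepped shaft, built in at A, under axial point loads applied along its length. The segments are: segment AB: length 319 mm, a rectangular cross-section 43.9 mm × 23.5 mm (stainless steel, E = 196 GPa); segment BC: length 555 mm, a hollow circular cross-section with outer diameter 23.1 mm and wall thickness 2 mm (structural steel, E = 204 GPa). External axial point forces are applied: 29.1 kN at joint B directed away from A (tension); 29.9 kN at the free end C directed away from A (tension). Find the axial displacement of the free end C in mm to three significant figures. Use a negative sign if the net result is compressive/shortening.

0.707 mm

Internal axial forces (sectioning from the free end, tension +): N_BC = 29.9 kN, N_AB = 59 kN.
A_AB = 1032 mm².
A_BC = 132.6 mm².
δ_AB = 59000·319/(1032·196000) = 0.09308 mm
δ_BC = 29900·555/(132.6·204000) = 0.6136 mm
δ = Σδ_i = 0.7067 mm.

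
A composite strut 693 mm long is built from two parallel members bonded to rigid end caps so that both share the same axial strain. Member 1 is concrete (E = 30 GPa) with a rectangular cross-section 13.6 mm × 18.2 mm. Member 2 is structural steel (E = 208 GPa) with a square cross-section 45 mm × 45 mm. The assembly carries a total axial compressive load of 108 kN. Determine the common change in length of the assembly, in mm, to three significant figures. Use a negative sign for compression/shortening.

-0.175 mm

A_1 = 247.5 mm².
A_2 = 2025 mm².
Equal strain + equilibrium ⇒ each member carries load in proportion to AE: A₁E₁ = 7426000 N, A₂E₂ = 421200000 N, ΣAE = 428600000 N.
δ = PL/ΣAE = -108000·693/428600000 = -0.1746 mm.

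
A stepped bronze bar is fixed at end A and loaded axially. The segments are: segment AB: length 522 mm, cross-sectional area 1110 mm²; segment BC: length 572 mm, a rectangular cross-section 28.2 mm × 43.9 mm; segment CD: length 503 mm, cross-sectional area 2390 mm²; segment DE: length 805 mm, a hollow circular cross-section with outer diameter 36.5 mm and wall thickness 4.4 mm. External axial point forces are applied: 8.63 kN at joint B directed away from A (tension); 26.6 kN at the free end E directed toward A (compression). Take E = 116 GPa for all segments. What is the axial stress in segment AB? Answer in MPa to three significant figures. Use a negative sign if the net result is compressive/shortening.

-16.2 MPa

Internal axial forces (sectioning from the free end, tension +): N_DE = -26.6 kN, N_CD = -26.6 kN, N_BC = -26.6 kN, N_AB = -17.97 kN.
σ_AB = N_AB/A_AB = -17970/1110 = -16.19 MPa.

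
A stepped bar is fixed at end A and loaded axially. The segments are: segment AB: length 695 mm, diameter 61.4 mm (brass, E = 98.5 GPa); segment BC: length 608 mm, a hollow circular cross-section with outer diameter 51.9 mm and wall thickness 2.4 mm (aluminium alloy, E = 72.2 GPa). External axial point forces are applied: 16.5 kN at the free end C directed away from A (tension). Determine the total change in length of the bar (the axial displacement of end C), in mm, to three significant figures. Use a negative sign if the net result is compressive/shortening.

0.412 mm

Internal axial forces (sectioning from the free end, tension +): N_BC = 16.5 kN, N_AB = 16.5 kN.
A_AB = 2961 mm².
A_BC = 373.2 mm².
δ_AB = 16500·695/(2961·98500) = 0.03932 mm
δ_BC = 16500·608/(373.2·72200) = 0.3723 mm
δ = Σδ_i = 0.4116 mm.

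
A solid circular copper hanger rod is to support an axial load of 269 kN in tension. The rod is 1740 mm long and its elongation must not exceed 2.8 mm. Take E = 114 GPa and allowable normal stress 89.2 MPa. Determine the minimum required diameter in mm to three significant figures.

62.0 mm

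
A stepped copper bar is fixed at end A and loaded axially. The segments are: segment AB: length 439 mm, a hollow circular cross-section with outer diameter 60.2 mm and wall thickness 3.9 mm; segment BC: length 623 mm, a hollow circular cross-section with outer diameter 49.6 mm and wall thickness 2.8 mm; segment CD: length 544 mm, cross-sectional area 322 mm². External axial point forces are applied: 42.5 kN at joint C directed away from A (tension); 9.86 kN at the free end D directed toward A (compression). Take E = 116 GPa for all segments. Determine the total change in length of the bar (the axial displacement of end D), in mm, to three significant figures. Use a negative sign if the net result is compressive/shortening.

Internal axial forces (sectioning from the free end, tension +): N_CD = -9.86 kN, N_BC = 32.64 kN, N_AB = 32.64 kN.
A_AB = 689.8 mm².
A_BC = 411.7 mm².
δ_AB = 32640·439/(689.8·116000) = 0.1791 mm
δ_BC = 32640·623/(411.7·116000) = 0.4258 mm
δ_CD = -9860·544/(322·116000) = -0.1436 mm
δ = Σδ_i = 0.4613 mm.

0.461 mm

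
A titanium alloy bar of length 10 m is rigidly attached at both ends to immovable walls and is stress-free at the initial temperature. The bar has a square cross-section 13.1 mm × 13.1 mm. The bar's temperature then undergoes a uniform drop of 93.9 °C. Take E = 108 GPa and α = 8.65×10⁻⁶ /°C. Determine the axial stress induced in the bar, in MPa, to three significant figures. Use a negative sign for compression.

Free thermal expansion αLΔT = 8.65e-6 · 10000 · -93.9 = -8.122 mm.
The walls impose strain ε = −(-8.122)/10000 = 8.1224e-04; σ = Eε = 108000 · 8.1224e-04 = 87.72 MPa.

87.7 MPa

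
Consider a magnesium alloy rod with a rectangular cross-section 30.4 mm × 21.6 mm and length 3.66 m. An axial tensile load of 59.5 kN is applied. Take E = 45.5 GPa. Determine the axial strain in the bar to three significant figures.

0.00199

A = 656.6 mm².
σ = N/A = 90.61 MPa; ε = σ/E = 90.61/45500 = 1.991e-03.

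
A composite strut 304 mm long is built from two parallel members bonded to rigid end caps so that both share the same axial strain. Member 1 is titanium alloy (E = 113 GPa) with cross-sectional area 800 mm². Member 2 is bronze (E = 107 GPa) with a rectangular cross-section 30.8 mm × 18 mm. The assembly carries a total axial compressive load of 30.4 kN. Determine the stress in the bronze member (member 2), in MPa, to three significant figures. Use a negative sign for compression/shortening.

A_2 = 554.4 mm².
Equal strain + equilibrium ⇒ each member carries load in proportion to AE: A₁E₁ = 90400000 N, A₂E₂ = 59320000 N, ΣAE = 149700000 N.
σ₂ = P·E₂/ΣAE = -30400·107000/149700000 = -21.73 MPa.

-21.7 MPa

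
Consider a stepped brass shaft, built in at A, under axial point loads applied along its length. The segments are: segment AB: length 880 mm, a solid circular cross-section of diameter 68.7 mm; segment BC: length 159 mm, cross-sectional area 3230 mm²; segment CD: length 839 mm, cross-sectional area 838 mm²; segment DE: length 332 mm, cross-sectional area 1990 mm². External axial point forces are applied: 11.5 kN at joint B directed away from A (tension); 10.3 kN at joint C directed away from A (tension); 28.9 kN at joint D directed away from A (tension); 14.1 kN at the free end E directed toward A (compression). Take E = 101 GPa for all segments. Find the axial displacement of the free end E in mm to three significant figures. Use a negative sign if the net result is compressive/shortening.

0.222 mm

Internal axial forces (sectioning from the free end, tension +): N_DE = -14.1 kN, N_CD = 14.8 kN, N_BC = 25.1 kN, N_AB = 36.6 kN.
A_AB = 3707 mm².
δ_AB = 36600·880/(3707·101000) = 0.08603 mm
δ_BC = 25100·159/(3230·101000) = 0.01223 mm
δ_CD = 14800·839/(838·101000) = 0.1467 mm
δ_DE = -14100·332/(1990·101000) = -0.02329 mm
δ = Σδ_i = 0.2217 mm.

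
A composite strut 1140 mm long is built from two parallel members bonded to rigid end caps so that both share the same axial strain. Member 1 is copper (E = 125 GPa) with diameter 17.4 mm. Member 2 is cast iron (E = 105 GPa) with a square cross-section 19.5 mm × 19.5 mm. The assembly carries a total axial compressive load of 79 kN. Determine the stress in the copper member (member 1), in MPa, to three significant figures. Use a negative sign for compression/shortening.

-142 MPa

A_1 = 237.8 mm².
A_2 = 380.2 mm².
Equal strain + equilibrium ⇒ each member carries load in proportion to AE: A₁E₁ = 29720000 N, A₂E₂ = 39930000 N, ΣAE = 69650000 N.
σ₁ = P·E₁/ΣAE = -79000·125000/69650000 = -141.8 MPa.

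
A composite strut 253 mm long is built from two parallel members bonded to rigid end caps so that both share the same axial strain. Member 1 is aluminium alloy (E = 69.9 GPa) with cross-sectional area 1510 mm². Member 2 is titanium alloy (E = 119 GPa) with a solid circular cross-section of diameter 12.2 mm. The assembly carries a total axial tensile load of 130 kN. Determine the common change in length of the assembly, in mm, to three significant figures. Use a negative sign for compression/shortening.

0.275 mm

A_2 = 116.9 mm².
Equal strain + equilibrium ⇒ each member carries load in proportion to AE: A₁E₁ = 105500000 N, A₂E₂ = 13910000 N, ΣAE = 119500000 N.
δ = PL/ΣAE = 130000·253/119500000 = 0.2753 mm.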